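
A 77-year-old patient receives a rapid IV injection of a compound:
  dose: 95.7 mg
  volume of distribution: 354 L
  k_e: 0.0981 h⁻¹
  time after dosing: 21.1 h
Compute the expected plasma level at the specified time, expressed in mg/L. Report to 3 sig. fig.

C₀ = Dose / Vd = 95.70 / 354 = 0.2703 mg/L
C = C₀ · e^(−k·t) = 0.2703 × e^(−0.09810 × 21.1)
  = 0.2703 × 0.1262 = 0.03411 mg/L

0.0341 mg/L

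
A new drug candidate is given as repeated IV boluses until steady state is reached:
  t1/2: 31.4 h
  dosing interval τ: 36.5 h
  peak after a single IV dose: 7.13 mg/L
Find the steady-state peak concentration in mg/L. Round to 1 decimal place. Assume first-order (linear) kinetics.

k = ln2 / t½ = 0.693147 / 31.4 = 0.02207 h⁻¹
e^(−kτ) = e^(−0.02207 × 36.5) = 0.4468
Accumulation ratio R = 1 / (1 − e^(−kτ)) = 1 / (1 − 0.4468) = 1.808
Steady-state peak = C₀ × R = 7.13 × 1.808 = 12.89 mg/L

12.9 mg/L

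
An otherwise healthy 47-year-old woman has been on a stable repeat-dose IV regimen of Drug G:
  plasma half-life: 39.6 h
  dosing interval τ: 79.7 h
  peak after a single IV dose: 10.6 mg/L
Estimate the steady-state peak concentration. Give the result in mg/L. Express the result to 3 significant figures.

14.1 mg/L

k = ln2 / t½ = 0.693147 / 39.6 = 0.01750 h⁻¹
e^(−kτ) = e^(−0.01750 × 79.7) = 0.2479
Accumulation ratio R = 1 / (1 − e^(−kτ)) = 1 / (1 − 0.2479) = 1.330
Steady-state peak = C₀ × R = 10.6 × 1.330 = 14.10 mg/L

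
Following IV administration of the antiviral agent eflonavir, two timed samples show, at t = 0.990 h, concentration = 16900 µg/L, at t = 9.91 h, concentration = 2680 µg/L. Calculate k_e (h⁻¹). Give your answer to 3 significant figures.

0.206 h⁻¹

k = ln(C₁/C₂) / (t₂ − t₁) = ln(16900/2680) / (9.91 − 0.990)
  = 1.841 / 8.920 = 0.2064 h⁻¹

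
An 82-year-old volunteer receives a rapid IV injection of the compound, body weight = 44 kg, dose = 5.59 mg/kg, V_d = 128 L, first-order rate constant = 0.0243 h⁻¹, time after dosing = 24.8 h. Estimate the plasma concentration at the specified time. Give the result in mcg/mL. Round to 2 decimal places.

Total dose = 5.59 × 44 = 246.0 mg
C₀ = Dose / Vd = 246.0 / 128 = 1.922 mg/L
C = C₀ · e^(−k·t) = 1.922 × e^(−0.02430 × 24.8)
  = 1.922 × 0.5474 = 1.052 mg/L
(1.052 mg/L = 1.052 mcg/mL)

1.05 mcg/mL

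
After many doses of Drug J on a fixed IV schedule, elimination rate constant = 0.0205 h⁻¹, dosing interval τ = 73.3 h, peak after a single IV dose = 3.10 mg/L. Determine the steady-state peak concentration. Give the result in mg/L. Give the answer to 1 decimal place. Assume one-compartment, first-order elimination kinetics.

4.0 mg/L

e^(−kτ) = e^(−0.02050 × 73.3) = 0.2225
Accumulation ratio R = 1 / (1 − e^(−kτ)) = 1 / (1 − 0.2225) = 1.286
Steady-state peak = C₀ × R = 3.10 × 1.286 = 3.987 mg/L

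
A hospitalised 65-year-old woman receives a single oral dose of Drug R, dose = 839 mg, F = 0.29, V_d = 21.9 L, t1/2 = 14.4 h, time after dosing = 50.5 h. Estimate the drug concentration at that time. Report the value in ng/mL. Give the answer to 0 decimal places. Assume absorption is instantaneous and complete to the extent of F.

Amount reaching circulation = F × Dose = 0.29 × 839.0 = 243.3 mg
C₀ = F·Dose / Vd = 243.3 / 21.9 = 11.11 mg/L
k = ln2 / t½ = 0.693147 / 14.4 = 0.04814 h⁻¹
C = C₀ · e^(−k·t) = 11.11 × e^(−0.04814 × 50.5)
  = 11.11 × 0.08794 = 0.9770 mg/L
Convert: 0.9770 mg/L × 1000 = 977.0 ng/mL

977 ng/mL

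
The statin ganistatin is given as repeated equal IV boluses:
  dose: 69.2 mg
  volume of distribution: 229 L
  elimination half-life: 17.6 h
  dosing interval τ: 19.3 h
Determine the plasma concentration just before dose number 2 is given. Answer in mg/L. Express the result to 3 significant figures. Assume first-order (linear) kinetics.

C₀ per dose = Dose / Vd = 69.2 / 229 = 0.3022 mg/L
k = ln2 / t½ = 0.693147 / 17.6 = 0.03938 h⁻¹
Fraction remaining after one interval: r = e^(−kτ) = e^(−0.03938 × 19.3) = 0.4677
Before dose 2, 1 dose has been given (aged 1τ).
C_trough = C₀ × r = 0.3022 × 0.4677 = 0.1413 mg/L

0.141 mg/L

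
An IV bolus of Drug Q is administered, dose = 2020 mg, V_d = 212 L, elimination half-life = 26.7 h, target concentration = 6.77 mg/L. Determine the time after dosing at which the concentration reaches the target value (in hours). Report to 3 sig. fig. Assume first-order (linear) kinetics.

C₀ = Dose / Vd = 2020 / 212 = 9.528 mg/L
k = ln2 / t½ = 0.693147 / 26.7 = 0.02596 h⁻¹
t = ln(C₀ / C) / k = ln(9.528 / 6.77) / 0.02596
  = ln(1.407) / 0.02596 = 0.3415 / 0.02596 = 13.15 h

13.2 h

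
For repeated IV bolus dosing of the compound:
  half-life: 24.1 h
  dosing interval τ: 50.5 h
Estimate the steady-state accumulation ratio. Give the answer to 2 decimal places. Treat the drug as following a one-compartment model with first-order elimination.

k = ln2 / t½ = 0.693147 / 24.1 = 0.02876 h⁻¹
e^(−kτ) = e^(−0.02876 × 50.5) = 0.2340
Accumulation ratio R = 1 / (1 − e^(−kτ)) = 1 / (1 − 0.2340) = 1.305

1.31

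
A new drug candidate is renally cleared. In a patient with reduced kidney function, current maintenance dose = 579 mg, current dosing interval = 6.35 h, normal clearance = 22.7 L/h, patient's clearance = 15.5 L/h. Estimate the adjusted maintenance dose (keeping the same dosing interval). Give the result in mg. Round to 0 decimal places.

To keep the same average steady-state level, dosing rate must scale with clearance.
CL ratio = 15.5 / 22.7 = 0.6828
New dose (same interval) = 579 × 0.6828 = 395.3 mg

395 mg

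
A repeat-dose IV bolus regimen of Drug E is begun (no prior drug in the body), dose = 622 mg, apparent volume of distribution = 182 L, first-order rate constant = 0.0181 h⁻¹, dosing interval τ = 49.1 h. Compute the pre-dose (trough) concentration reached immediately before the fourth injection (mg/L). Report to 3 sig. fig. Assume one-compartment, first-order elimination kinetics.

C₀ per dose = Dose / Vd = 622 / 182 = 3.418 mg/L
Fraction remaining after one interval: r = e^(−kτ) = e^(−0.01810 × 49.1) = 0.4112
Before dose 4, 3 doses have been given (aged 1τ, 2τ, 3τ).
C_trough = C₀ × (r + r² + … + r^3) = C₀ × r(1−r^3)/(1−r)
        = 3.418 × 0.4112 × (1 − 0.06953) / (1 − 0.4112) = 2.221 mg/L

2.22 mg/L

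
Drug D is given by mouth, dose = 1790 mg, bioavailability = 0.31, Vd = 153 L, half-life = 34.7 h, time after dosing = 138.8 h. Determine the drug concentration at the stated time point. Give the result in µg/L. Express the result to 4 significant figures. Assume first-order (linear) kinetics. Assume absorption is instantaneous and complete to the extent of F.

Amount reaching circulation = F × Dose = 0.31 × 1790 = 554.9 mg
C₀ = F·Dose / Vd = 554.9 / 153 = 3.627 mg/L
k = ln2 / t½ = 0.693147 / 34.7 = 0.01998 h⁻¹
t / t½ = 138.8 / 34.7 = 4 half-lives
C = C₀ × (1/2)^4 = 3.627 × 0.06250 = 0.2267 mg/L
Convert: 0.2267 mg/L × 1000 = 226.7 µg/L

226.7 µg/L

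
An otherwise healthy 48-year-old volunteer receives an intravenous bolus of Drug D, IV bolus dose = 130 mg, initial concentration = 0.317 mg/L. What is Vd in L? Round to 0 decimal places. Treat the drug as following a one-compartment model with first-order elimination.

Vd = Dose / C₀ = 130.0 / 0.317 = 410.1 L

410 L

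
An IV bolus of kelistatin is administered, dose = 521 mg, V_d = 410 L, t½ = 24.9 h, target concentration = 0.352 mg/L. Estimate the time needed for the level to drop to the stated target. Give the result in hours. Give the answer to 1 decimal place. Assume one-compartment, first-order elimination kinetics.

C₀ = Dose / Vd = 521.0 / 410 = 1.271 mg/L
k = ln2 / t½ = 0.693147 / 24.9 = 0.02784 h⁻¹
t = ln(C₀ / C) / k = ln(1.271 / 0.352) / 0.02784
  = ln(3.611) / 0.02784 = 1.284 / 0.02784 = 46.12 h

46.1 h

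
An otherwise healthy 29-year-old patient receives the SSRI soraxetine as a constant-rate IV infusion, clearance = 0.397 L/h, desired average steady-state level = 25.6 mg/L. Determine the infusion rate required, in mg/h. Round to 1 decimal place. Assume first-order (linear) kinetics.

10.2 mg/h

At steady state, infusion rate R₀ = Css × CL = 25.6 × 0.3970 = 10.16 mg/h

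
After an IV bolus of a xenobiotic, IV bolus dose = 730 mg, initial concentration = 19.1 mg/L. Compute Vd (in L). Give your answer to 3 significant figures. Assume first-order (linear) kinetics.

Vd = Dose / C₀ = 730.0 / 19.1 = 38.22 L

38.2 L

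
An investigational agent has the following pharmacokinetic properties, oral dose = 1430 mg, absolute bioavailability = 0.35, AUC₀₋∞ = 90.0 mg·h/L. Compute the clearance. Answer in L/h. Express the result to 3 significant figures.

5.56 L/h

CL = F·Dose / AUC = 0.35 × 1430 / 90.0 = 5.561 L/h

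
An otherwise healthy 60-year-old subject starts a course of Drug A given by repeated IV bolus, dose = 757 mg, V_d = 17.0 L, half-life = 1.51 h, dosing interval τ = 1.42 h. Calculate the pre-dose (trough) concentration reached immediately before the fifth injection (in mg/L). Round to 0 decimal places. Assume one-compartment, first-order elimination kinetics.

45 mg/L

C₀ per dose = Dose / Vd = 757 / 17.0 = 44.53 mg/L
k = ln2 / t½ = 0.693147 / 1.51 = 0.4590 h⁻¹
Fraction remaining after one interval: r = e^(−kτ) = e^(−0.4590 × 1.42) = 0.5211
Before dose 5, 4 doses have been given (aged 1τ, 2τ, 3τ, 4τ).
C_trough = C₀ × (r + r² + … + r^4) = C₀ × r(1−r^4)/(1−r)
        = 44.53 × 0.5211 × (1 − 0.07374) / (1 − 0.5211) = 44.88 mg/L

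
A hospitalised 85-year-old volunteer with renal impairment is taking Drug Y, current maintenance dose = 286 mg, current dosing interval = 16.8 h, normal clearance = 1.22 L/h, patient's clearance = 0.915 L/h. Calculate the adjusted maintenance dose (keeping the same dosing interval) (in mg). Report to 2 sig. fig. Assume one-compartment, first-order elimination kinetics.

To keep the same average steady-state level, dosing rate must scale with clearance.
CL ratio = 0.915 / 1.22 = 0.7500
New dose (same interval) = 286 × 0.7500 = 214.5 mg

210 mg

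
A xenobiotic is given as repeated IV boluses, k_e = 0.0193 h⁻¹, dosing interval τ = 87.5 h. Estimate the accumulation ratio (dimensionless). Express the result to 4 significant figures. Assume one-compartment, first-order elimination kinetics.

e^(−kτ) = e^(−0.01930 × 87.5) = 0.1848
Accumulation ratio R = 1 / (1 − e^(−kτ)) = 1 / (1 − 0.1848) = 1.227

1.227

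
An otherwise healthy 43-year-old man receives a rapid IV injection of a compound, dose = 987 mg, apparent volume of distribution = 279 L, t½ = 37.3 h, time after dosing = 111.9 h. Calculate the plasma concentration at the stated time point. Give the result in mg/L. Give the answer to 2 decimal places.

C₀ = Dose / Vd = 987.0 / 279 = 3.538 mg/L
k = ln2 / t½ = 0.693147 / 37.3 = 0.01858 h⁻¹
t / t½ = 111.9 / 37.3 = 3 half-lives
C = C₀ × (1/2)^3 = 3.538 × 0.1250 = 0.4423 mg/L

0.44 mg/L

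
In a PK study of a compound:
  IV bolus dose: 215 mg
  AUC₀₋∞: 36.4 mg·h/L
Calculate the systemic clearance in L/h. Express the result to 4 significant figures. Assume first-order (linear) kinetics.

CL = Dose / AUC = 215 / 36.4 = 5.907 L/h

5.907 L/h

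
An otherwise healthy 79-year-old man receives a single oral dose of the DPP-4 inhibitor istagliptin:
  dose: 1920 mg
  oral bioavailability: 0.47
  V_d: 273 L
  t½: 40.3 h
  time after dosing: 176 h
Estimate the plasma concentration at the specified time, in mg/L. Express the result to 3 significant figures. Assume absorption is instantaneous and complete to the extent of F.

Amount reaching circulation = F × Dose = 0.47 × 1920 = 902.4 mg
C₀ = F·Dose / Vd = 902.4 / 273 = 3.305 mg/L
k = ln2 / t½ = 0.693147 / 40.3 = 0.01720 h⁻¹
C = C₀ · e^(−k·t) = 3.305 × e^(−0.01720 × 176)
  = 3.305 × 0.04845 = 0.1601 mg/L

0.160 mg/L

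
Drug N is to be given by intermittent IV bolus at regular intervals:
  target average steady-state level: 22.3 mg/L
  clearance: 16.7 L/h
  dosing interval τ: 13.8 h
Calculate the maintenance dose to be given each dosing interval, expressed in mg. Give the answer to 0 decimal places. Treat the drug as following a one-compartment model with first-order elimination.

5139 mg

At steady state, Dose/τ = Css × CL.
Dose = Css × CL × τ = 22.3 × 16.70 × 13.8 = 5139 mg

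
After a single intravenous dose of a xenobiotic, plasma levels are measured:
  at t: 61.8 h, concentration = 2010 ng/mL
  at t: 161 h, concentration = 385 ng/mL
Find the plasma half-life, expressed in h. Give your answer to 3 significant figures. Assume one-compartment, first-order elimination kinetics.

k = ln(C₁/C₂) / (t₂ − t₁) = ln(2010/385) / (161 − 61.8)
  = 1.653 / 99.20 = 0.01666 h⁻¹
t½ = ln2 / k = 0.693147 / 0.01666 = 41.61 h

41.6 h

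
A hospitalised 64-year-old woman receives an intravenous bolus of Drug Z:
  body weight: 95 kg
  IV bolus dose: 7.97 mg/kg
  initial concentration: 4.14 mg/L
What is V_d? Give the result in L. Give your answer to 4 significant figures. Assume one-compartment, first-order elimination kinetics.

Dose = 7.97 × 95 = 757.2 mg
Vd = Dose / C₀ = 757.2 / 4.14 = 182.9 L

182.9 L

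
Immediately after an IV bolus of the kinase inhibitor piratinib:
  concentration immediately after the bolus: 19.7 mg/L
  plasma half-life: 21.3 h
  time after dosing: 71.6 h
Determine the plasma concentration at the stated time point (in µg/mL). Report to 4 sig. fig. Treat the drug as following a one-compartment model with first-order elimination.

1.917 µg/mL

k = ln2 / t½ = 0.693147 / 21.3 = 0.03254 h⁻¹
C = C₀ · e^(−k·t) = 19.70 × e^(−0.03254 × 71.6)
  = 19.70 × 0.09731 = 1.917 mg/L
(1.917 mg/L = 1.917 µg/mL)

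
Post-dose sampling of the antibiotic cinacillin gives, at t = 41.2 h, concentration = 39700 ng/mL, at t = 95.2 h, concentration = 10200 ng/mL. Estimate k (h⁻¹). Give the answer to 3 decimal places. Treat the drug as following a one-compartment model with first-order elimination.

k = ln(C₁/C₂) / (t₂ − t₁) = ln(39700/10200) / (95.2 − 41.2)
  = 1.359 / 54.00 = 0.02517 h⁻¹

0.025 h⁻¹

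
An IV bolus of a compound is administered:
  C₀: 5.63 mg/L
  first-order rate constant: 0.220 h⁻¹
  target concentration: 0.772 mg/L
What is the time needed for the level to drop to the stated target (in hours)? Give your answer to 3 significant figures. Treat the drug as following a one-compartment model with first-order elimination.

9.03 h

t = ln(C₀ / C) / k = ln(5.630 / 0.772) / 0.2200
  = ln(7.293) / 0.2200 = 1.987 / 0.2200 = 9.032 h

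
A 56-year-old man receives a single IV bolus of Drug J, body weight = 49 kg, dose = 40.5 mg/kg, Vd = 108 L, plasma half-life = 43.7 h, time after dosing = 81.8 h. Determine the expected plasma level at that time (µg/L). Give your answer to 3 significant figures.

5020 µg/L

Total dose = 40.5 × 49 = 1985 mg
C₀ = Dose / Vd = 1985 / 108 = 18.38 mg/L
k = ln2 / t½ = 0.693147 / 43.7 = 0.01586 h⁻¹
C = C₀ · e^(−k·t) = 18.38 × e^(−0.01586 × 81.8)
  = 18.38 × 0.2733 = 5.023 mg/L
Convert: 5.023 mg/L × 1000 = 5023 µg/L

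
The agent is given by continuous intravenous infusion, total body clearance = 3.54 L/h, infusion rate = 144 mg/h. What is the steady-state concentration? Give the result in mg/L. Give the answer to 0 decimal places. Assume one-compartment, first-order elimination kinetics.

41 mg/L

At steady state Css = R₀ / CL = 144 / 3.540 = 40.68 mg/L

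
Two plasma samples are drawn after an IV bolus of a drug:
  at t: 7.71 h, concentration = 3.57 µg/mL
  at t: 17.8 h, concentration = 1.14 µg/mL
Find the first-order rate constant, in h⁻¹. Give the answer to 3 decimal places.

k = ln(C₁/C₂) / (t₂ − t₁) = ln(3.57/1.14) / (17.8 − 7.71)
  = 1.142 / 10.09 = 0.1132 h⁻¹

0.113 h⁻¹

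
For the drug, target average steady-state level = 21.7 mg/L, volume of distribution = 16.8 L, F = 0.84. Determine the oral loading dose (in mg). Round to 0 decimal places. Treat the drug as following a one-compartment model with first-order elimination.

434 mg

LD = Css × Vd / F = 21.7 × 16.8 / 0.84 = 434.0 mg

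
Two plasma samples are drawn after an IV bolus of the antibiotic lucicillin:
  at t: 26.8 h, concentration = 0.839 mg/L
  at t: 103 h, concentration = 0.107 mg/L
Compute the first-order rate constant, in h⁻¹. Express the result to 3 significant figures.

0.0270 h⁻¹

k = ln(C₁/C₂) / (t₂ − t₁) = ln(0.839/0.107) / (103 − 26.8)
  = 2.059 / 76.20 = 0.02702 h⁻¹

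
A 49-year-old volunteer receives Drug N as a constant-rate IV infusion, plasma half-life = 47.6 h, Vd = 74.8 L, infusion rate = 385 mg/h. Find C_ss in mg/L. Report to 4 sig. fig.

353.5 mg/L

k = ln2 / t½ = 0.693147 / 47.6 = 0.01456 h⁻¹
CL = k × Vd = 0.01456 × 74.8 = 1.089 L/h
At steady state Css = R₀ / CL = 385 / 1.089 = 353.5 mg/L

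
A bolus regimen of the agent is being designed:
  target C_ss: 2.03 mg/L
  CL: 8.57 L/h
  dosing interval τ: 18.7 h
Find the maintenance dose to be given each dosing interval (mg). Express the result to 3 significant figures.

325 mg

At steady state, Dose/τ = Css × CL.
Dose = Css × CL × τ = 2.03 × 8.570 × 18.7 = 325.3 mg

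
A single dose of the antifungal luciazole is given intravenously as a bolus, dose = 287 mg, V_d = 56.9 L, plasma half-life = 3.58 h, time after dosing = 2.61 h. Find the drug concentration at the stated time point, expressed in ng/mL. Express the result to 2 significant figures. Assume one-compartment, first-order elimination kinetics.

C₀ = Dose / Vd = 287.0 / 56.9 = 5.044 mg/L
k = ln2 / t½ = 0.693147 / 3.58 = 0.1936 h⁻¹
C = C₀ · e^(−k·t) = 5.044 × e^(−0.1936 × 2.61)
  = 5.044 × 0.6033 = 3.043 mg/L
Convert: 3.043 mg/L × 1000 = 3043 ng/mL

3000 ng/mL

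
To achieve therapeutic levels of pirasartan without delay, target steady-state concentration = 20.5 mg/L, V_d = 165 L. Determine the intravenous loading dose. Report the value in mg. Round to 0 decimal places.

LD = Css × Vd = 20.5 × 165 = 3383 mg

3383 mg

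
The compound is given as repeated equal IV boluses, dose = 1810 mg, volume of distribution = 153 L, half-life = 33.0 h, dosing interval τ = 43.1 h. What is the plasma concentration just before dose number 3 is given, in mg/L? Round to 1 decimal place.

6.7 mg/L

C₀ per dose = Dose / Vd = 1810 / 153 = 11.83 mg/L
k = ln2 / t½ = 0.693147 / 33.0 = 0.02100 h⁻¹
Fraction remaining after one interval: r = e^(−kτ) = e^(−0.02100 × 43.1) = 0.4045
Before dose 3, 2 doses have been given (aged 1τ, 2τ).
C_trough = C₀ × (r + r²) = 11.83 × (0.4045 + 0.1636) = 6.721 mg/L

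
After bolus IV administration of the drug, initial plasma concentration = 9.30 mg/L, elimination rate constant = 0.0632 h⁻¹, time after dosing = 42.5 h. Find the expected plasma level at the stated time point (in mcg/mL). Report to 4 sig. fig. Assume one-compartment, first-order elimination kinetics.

0.6338 mcg/mL

C = C₀ · e^(−k·t) = 9.300 × e^(−0.06320 × 42.5)
  = 9.300 × 0.06815 = 0.6338 mg/L
(0.6338 mg/L = 0.6338 mcg/mL)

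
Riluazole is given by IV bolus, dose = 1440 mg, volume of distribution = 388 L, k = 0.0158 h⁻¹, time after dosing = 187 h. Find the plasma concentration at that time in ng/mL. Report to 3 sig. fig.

C₀ = Dose / Vd = 1440 / 388 = 3.711 mg/L
C = C₀ · e^(−k·t) = 3.711 × e^(−0.01580 × 187)
  = 3.711 × 0.05210 = 0.1933 mg/L
Convert: 0.1933 mg/L × 1000 = 193.3 ng/mL

193 ng/mL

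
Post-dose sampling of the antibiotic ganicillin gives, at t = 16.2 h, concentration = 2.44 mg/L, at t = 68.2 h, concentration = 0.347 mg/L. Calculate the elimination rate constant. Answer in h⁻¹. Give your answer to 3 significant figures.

k = ln(C₁/C₂) / (t₂ − t₁) = ln(2.44/0.347) / (68.2 − 16.2)
  = 1.950 / 52.00 = 0.03750 h⁻¹

0.0375 h⁻¹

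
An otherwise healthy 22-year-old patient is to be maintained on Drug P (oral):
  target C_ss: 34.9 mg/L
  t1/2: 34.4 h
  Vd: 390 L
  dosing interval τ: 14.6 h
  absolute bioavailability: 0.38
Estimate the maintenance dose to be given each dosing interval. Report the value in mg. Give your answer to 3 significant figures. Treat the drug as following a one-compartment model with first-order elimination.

10500 mg

k = ln2 / t½ = 0.693147 / 34.4 = 0.02015 h⁻¹
CL = k × Vd = 0.02015 × 390 = 7.859 L/h
At steady state, F × (Dose/τ) = Css × CL.
Dose = Css × CL × τ / F = 34.9 × 7.859 × 14.6 / 0.38 = 10540 mg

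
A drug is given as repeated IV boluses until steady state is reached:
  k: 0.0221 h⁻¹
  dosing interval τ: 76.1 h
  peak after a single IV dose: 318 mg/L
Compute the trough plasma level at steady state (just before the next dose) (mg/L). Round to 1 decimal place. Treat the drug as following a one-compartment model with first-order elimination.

e^(−kτ) = e^(−0.02210 × 76.1) = 0.1860
Accumulation ratio R = 1 / (1 − e^(−kτ)) = 1 / (1 − 0.1860) = 1.229
Steady-state trough = C₀ × R × e^(−kτ) = 318 × 1.229 × 0.1860 = 72.69 mg/L

72.7 mg/L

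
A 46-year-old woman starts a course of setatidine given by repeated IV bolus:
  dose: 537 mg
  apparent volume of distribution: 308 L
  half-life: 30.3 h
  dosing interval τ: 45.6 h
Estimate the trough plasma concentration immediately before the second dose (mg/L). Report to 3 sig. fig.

0.614 mg/L

C₀ per dose = Dose / Vd = 537 / 308 = 1.744 mg/L
k = ln2 / t½ = 0.693147 / 30.3 = 0.02288 h⁻¹
Fraction remaining after one interval: r = e^(−kτ) = e^(−0.02288 × 45.6) = 0.3523
Before dose 2, 1 dose has been given (aged 1τ).
C_trough = C₀ × r = 1.744 × 0.3523 = 0.6144 mg/L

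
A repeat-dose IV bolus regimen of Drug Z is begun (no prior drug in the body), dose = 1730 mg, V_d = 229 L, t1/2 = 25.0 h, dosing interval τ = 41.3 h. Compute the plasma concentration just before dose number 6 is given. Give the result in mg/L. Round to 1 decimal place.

C₀ per dose = Dose / Vd = 1730 / 229 = 7.555 mg/L
k = ln2 / t½ = 0.693147 / 25.0 = 0.02773 h⁻¹
Fraction remaining after one interval: r = e^(−kτ) = e^(−0.02773 × 41.3) = 0.3181
Before dose 6, 5 doses have been given (aged 1τ, 2τ, 3τ, 4τ, 5τ).
C_trough = C₀ × (r + r² + … + r^5) = C₀ × r(1−r^5)/(1−r)
        = 7.555 × 0.3181 × (1 − 0.003257) / (1 − 0.3181) = 3.513 mg/L

3.5 mg/L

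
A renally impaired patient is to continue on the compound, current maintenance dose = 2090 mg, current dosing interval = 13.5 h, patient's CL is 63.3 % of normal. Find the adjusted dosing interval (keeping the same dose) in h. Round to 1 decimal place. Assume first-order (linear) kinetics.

To keep the same average steady-state level, dosing rate must scale with clearance.
CL ratio = 63.3 / 100 = 0.6330
New interval (same dose) = 13.5 / 0.6330 = 21.33 h

21.3 h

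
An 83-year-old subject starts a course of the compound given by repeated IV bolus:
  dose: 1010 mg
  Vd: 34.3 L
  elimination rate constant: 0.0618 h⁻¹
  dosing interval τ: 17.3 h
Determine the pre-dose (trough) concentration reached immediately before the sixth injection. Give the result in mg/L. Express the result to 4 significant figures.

15.32 mg/L

C₀ per dose = Dose / Vd = 1010 / 34.3 = 29.45 mg/L
Fraction remaining after one interval: r = e^(−kτ) = e^(−0.06180 × 17.3) = 0.3433
Before dose 6, 5 doses have been given (aged 1τ, 2τ, 3τ, 4τ, 5τ).
C_trough = C₀ × (r + r² + … + r^5) = C₀ × r(1−r^5)/(1−r)
        = 29.45 × 0.3433 × (1 − 0.004768) / (1 − 0.3433) = 15.32 mg/L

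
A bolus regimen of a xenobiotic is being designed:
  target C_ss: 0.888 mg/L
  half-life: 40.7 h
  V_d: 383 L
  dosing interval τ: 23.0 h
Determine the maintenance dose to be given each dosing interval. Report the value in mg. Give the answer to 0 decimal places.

133 mg

k = ln2 / t½ = 0.693147 / 40.7 = 0.01703 h⁻¹
CL = k × Vd = 0.01703 × 383 = 6.522 L/h
At steady state, Dose/τ = Css × CL.
Dose = Css × CL × τ = 0.888 × 6.522 × 23.0 = 133.2 mg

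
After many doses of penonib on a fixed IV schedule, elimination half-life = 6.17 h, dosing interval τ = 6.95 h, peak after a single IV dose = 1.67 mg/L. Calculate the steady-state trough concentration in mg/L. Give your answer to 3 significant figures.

k = ln2 / t½ = 0.693147 / 6.17 = 0.1123 h⁻¹
e^(−kτ) = e^(−0.1123 × 6.95) = 0.4582
Accumulation ratio R = 1 / (1 − e^(−kτ)) = 1 / (1 − 0.4582) = 1.846
Steady-state trough = C₀ × R × e^(−kτ) = 1.67 × 1.846 × 0.4582 = 1.413 mg/L

1.41 mg/L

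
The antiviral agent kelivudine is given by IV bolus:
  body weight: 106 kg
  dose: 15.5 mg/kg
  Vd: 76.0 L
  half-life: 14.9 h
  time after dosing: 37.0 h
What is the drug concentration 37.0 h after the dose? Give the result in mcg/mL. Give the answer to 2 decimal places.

Total dose = 15.5 × 106 = 1643 mg
C₀ = Dose / Vd = 1643 / 76.0 = 21.62 mg/L
k = ln2 / t½ = 0.693147 / 14.9 = 0.04652 h⁻¹
C = C₀ · e^(−k·t) = 21.62 × e^(−0.04652 × 37.0)
  = 21.62 × 0.1788 = 3.866 mg/L
(3.866 mg/L = 3.866 mcg/mL)

3.87 mcg/mL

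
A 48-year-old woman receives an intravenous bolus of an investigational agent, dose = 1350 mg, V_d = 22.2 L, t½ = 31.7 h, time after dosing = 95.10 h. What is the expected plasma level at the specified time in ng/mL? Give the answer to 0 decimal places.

C₀ = Dose / Vd = 1350 / 22.2 = 60.81 mg/L
k = ln2 / t½ = 0.693147 / 31.7 = 0.02187 h⁻¹
t / t½ = 95.10 / 31.7 = 3 half-lives
C = C₀ × (1/2)^3 = 60.81 × 0.1250 = 7.601 mg/L
Convert: 7.601 mg/L × 1000 = 7601 ng/mL

7601 ng/mL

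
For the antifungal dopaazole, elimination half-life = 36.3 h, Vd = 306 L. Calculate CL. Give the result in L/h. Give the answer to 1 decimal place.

k = ln2 / t½ = 0.693147 / 36.3 = 0.01909 h⁻¹
CL = k × Vd = 0.01909 × 306 = 5.842 L/h

5.8 L/h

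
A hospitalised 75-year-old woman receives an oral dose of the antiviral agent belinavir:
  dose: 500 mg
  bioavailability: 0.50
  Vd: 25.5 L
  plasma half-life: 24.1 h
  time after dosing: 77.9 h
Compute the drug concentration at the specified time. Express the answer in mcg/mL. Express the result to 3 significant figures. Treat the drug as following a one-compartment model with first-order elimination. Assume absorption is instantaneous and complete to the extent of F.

Amount reaching circulation = F × Dose = 0.50 × 500.0 = 250.0 mg
C₀ = F·Dose / Vd = 250.0 / 25.5 = 9.804 mg/L
k = ln2 / t½ = 0.693147 / 24.1 = 0.02876 h⁻¹
C = C₀ · e^(−k·t) = 9.804 × e^(−0.02876 × 77.9)
  = 9.804 × 0.1064 = 1.043 mg/L
(1.043 mg/L = 1.043 mcg/mL)

1.04 mcg/mL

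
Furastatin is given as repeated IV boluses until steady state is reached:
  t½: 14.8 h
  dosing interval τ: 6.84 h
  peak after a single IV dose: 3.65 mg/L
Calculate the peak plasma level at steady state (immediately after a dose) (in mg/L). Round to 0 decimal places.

k = ln2 / t½ = 0.693147 / 14.8 = 0.04683 h⁻¹
e^(−kτ) = e^(−0.04683 × 6.84) = 0.7259
Accumulation ratio R = 1 / (1 − e^(−kτ)) = 1 / (1 − 0.7259) = 3.648
Steady-state peak = C₀ × R = 3.65 × 3.648 = 13.32 mg/L

13 mg/L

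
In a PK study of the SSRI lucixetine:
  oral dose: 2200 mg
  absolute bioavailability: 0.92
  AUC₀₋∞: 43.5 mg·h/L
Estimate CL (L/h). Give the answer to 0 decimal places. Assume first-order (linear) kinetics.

47 L/h

CL = F·Dose / AUC = 0.92 × 2200 / 43.5 = 46.53 L/h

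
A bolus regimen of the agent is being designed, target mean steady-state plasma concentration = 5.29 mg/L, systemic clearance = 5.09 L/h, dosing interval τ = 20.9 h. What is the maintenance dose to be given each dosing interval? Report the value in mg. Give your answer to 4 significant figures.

562.8 mg

At steady state, Dose/τ = Css × CL.
Dose = Css × CL × τ = 5.29 × 5.090 × 20.9 = 562.8 mg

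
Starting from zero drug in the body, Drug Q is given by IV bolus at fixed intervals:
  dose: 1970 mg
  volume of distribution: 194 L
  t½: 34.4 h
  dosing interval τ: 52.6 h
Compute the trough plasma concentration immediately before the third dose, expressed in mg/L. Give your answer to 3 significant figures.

C₀ per dose = Dose / Vd = 1970 / 194 = 10.15 mg/L
k = ln2 / t½ = 0.693147 / 34.4 = 0.02015 h⁻¹
Fraction remaining after one interval: r = e^(−kτ) = e^(−0.02015 × 52.6) = 0.3465
Before dose 3, 2 doses have been given (aged 1τ, 2τ).
C_trough = C₀ × (r + r²) = 10.15 × (0.3465 + 0.1201) = 4.736 mg/L

4.74 mg/L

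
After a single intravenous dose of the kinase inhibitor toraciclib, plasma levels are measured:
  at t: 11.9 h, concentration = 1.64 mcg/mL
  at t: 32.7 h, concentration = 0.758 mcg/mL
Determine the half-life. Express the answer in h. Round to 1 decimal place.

18.7 h

k = ln(C₁/C₂) / (t₂ − t₁) = ln(1.64/0.758) / (32.7 − 11.9)
  = 0.7718 / 20.80 = 0.03711 h⁻¹
t½ = ln2 / k = 0.693147 / 0.03711 = 18.68 h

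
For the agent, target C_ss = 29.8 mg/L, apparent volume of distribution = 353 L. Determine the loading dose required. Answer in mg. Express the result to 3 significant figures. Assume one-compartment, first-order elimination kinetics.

10500 mg

LD = Css × Vd = 29.8 × 353 = 10520 mg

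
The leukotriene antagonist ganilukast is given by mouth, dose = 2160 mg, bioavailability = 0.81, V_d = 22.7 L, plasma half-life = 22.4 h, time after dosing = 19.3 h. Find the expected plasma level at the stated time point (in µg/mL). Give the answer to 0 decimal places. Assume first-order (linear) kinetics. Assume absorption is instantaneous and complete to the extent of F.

42 µg/mL

Amount reaching circulation = F × Dose = 0.81 × 2160 = 1750 mg
C₀ = F·Dose / Vd = 1750 / 22.7 = 77.09 mg/L
k = ln2 / t½ = 0.693147 / 22.4 = 0.03094 h⁻¹
C = C₀ · e^(−k·t) = 77.09 × e^(−0.03094 × 19.3)
  = 77.09 × 0.5504 = 42.43 mg/L
(42.43 mg/L = 42.43 µg/mL)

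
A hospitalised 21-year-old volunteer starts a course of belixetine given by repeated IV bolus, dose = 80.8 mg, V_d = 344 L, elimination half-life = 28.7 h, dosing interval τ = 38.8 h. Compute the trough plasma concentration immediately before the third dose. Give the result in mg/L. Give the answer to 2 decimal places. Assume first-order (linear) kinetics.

C₀ per dose = Dose / Vd = 80.8 / 344 = 0.2349 mg/L
k = ln2 / t½ = 0.693147 / 28.7 = 0.02415 h⁻¹
Fraction remaining after one interval: r = e^(−kτ) = e^(−0.02415 × 38.8) = 0.3918
Before dose 3, 2 doses have been given (aged 1τ, 2τ).
C_trough = C₀ × (r + r²) = 0.2349 × (0.3918 + 0.1535) = 0.1281 mg/L

0.13 mg/L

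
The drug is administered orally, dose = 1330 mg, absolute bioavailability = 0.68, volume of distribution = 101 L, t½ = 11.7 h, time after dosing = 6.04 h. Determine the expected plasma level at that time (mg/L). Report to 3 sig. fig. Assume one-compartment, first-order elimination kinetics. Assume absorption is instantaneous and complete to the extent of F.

Amount reaching circulation = F × Dose = 0.68 × 1330 = 904.4 mg
C₀ = F·Dose / Vd = 904.4 / 101 = 8.954 mg/L
k = ln2 / t½ = 0.693147 / 11.7 = 0.05924 h⁻¹
C = C₀ · e^(−k·t) = 8.954 × e^(−0.05924 × 6.04)
  = 8.954 × 0.6992 = 6.261 mg/L

6.26 mg/L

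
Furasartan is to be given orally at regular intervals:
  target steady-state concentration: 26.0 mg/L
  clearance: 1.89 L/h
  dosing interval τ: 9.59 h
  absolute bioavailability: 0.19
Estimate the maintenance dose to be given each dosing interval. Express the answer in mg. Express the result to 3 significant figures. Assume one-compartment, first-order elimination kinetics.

At steady state, F × (Dose/τ) = Css × CL.
Dose = Css × CL × τ / F = 26.0 × 1.890 × 9.59 / 0.19 = 2480 mg

2480 mg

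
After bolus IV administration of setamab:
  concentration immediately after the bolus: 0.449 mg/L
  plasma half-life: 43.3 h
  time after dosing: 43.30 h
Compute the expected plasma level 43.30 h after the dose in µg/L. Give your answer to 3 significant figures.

k = ln2 / t½ = 0.693147 / 43.3 = 0.01601 h⁻¹
t / t½ = 43.30 / 43.3 = 1 half-lives
C = C₀ × (1/2)^1 = 0.4490 × 0.5000 = 0.2245 mg/L
Convert: 0.2245 mg/L × 1000 = 224.5 µg/L

225 µg/L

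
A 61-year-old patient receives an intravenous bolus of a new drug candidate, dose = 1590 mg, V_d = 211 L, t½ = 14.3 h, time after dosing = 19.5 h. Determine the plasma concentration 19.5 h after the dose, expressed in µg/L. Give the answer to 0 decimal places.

2928 µg/L

C₀ = Dose / Vd = 1590 / 211 = 7.536 mg/L
k = ln2 / t½ = 0.693147 / 14.3 = 0.04847 h⁻¹
C = C₀ · e^(−k·t) = 7.536 × e^(−0.04847 × 19.5)
  = 7.536 × 0.3886 = 2.928 mg/L
Convert: 2.928 mg/L × 1000 = 2928 µg/L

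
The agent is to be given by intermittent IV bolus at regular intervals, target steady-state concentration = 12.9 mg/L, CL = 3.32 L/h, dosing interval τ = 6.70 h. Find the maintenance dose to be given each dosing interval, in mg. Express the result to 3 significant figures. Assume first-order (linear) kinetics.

At steady state, Dose/τ = Css × CL.
Dose = Css × CL × τ = 12.9 × 3.320 × 6.70 = 286.9 mg

287 mg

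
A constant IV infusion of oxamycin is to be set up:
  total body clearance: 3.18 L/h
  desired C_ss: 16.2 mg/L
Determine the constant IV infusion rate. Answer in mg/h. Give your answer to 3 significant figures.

51.5 mg/h

At steady state, infusion rate R₀ = Css × CL = 16.2 × 3.180 = 51.52 mg/h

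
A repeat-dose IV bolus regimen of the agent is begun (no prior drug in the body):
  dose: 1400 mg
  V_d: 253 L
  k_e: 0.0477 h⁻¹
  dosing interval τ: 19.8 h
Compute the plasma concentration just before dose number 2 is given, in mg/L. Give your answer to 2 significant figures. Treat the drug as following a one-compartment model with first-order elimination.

C₀ per dose = Dose / Vd = 1400 / 253 = 5.534 mg/L
Fraction remaining after one interval: r = e^(−kτ) = e^(−0.04770 × 19.8) = 0.3889
Before dose 2, 1 dose has been given (aged 1τ).
C_trough = C₀ × r = 5.534 × 0.3889 = 2.152 mg/L

2.2 mg/L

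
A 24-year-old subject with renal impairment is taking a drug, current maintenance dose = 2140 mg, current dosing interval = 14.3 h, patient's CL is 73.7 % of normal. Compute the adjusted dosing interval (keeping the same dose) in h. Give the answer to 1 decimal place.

19.4 h

To keep the same average steady-state level, dosing rate must scale with clearance.
CL ratio = 73.7 / 100 = 0.7370
New interval (same dose) = 14.3 / 0.7370 = 19.40 h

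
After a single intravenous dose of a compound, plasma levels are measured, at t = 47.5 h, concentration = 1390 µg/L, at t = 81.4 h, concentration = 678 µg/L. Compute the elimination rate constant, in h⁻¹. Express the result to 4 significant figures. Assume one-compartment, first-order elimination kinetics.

0.02118 h⁻¹

k = ln(C₁/C₂) / (t₂ − t₁) = ln(1390/678) / (81.4 − 47.5)
  = 0.7179 / 33.90 = 0.02118 h⁻¹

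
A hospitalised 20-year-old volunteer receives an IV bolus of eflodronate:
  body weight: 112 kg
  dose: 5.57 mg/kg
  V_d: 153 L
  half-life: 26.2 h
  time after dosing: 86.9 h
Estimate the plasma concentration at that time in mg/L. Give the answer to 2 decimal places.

Total dose = 5.57 × 112 = 623.8 mg
C₀ = Dose / Vd = 623.8 / 153 = 4.077 mg/L
k = ln2 / t½ = 0.693147 / 26.2 = 0.02646 h⁻¹
C = C₀ · e^(−k·t) = 4.077 × e^(−0.02646 × 86.9)
  = 4.077 × 0.1003 = 0.4089 mg/L

0.41 mg/L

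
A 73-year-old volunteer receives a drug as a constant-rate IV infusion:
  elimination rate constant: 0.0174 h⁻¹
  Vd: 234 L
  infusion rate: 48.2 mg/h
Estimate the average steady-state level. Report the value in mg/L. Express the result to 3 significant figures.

11.8 mg/L

CL = k × Vd = 0.01740 × 234 = 4.072 L/h
At steady state Css = R₀ / CL = 48.2 / 4.072 = 11.84 mg/L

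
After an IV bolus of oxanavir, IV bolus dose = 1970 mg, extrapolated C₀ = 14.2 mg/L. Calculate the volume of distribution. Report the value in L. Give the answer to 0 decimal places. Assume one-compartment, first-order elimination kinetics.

139 L

Vd = Dose / C₀ = 1970 / 14.2 = 138.7 L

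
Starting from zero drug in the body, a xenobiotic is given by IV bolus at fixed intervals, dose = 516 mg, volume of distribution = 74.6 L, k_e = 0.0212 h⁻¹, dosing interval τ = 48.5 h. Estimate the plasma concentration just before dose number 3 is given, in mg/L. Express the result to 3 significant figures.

3.36 mg/L

C₀ per dose = Dose / Vd = 516 / 74.6 = 6.917 mg/L
Fraction remaining after one interval: r = e^(−kτ) = e^(−0.02120 × 48.5) = 0.3577
Before dose 3, 2 doses have been given (aged 1τ, 2τ).
C_trough = C₀ × (r + r²) = 6.917 × (0.3577 + 0.1279) = 3.359 mg/L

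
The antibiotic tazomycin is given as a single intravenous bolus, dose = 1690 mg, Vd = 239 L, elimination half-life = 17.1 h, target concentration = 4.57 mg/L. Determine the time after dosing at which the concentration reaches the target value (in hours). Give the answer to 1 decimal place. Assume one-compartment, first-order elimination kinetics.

10.8 h

C₀ = Dose / Vd = 1690 / 239 = 7.071 mg/L
k = ln2 / t½ = 0.693147 / 17.1 = 0.04053 h⁻¹
t = ln(C₀ / C) / k = ln(7.071 / 4.57) / 0.04053
  = ln(1.547) / 0.04053 = 0.4363 / 0.04053 = 10.76 h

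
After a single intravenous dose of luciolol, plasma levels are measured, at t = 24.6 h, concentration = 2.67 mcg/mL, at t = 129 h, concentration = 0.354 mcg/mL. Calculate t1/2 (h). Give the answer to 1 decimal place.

k = ln(C₁/C₂) / (t₂ − t₁) = ln(2.67/0.354) / (129 − 24.6)
  = 2.021 / 104.4 = 0.01936 h⁻¹
t½ = ln2 / k = 0.693147 / 0.01936 = 35.80 h

35.8 h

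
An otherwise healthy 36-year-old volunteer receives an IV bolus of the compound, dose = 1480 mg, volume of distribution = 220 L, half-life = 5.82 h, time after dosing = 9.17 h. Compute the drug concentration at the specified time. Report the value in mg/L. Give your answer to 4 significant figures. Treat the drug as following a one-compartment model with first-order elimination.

2.257 mg/L

C₀ = Dose / Vd = 1480 / 220 = 6.727 mg/L
k = ln2 / t½ = 0.693147 / 5.82 = 0.1191 h⁻¹
C = C₀ · e^(−k·t) = 6.727 × e^(−0.1191 × 9.17)
  = 6.727 × 0.3355 = 2.257 mg/L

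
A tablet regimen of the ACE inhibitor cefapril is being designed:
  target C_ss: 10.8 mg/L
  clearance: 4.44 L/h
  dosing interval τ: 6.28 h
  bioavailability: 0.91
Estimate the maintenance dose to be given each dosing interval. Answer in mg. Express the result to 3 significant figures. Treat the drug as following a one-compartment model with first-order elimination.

331 mg

At steady state, F × (Dose/τ) = Css × CL.
Dose = Css × CL × τ / F = 10.8 × 4.440 × 6.28 / 0.91 = 330.9 mg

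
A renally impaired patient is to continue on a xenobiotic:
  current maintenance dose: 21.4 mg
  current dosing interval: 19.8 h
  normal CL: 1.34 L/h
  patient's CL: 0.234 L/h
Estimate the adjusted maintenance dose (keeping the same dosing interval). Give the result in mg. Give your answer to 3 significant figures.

To keep the same average steady-state level, dosing rate must scale with clearance.
CL ratio = 0.234 / 1.34 = 0.1746
New dose (same interval) = 21.4 × 0.1746 = 3.736 mg

3.74 mg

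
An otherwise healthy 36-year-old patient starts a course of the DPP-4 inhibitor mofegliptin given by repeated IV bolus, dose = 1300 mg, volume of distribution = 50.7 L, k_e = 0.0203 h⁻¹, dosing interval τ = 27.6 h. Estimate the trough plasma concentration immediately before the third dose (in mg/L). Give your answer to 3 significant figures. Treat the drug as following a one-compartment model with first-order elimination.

C₀ per dose = Dose / Vd = 1300 / 50.7 = 25.64 mg/L
Fraction remaining after one interval: r = e^(−kτ) = e^(−0.02030 × 27.6) = 0.5710
Before dose 3, 2 doses have been given (aged 1τ, 2τ).
C_trough = C₀ × (r + r²) = 25.64 × (0.5710 + 0.3260) = 23.00 mg/L

23.0 mg/L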